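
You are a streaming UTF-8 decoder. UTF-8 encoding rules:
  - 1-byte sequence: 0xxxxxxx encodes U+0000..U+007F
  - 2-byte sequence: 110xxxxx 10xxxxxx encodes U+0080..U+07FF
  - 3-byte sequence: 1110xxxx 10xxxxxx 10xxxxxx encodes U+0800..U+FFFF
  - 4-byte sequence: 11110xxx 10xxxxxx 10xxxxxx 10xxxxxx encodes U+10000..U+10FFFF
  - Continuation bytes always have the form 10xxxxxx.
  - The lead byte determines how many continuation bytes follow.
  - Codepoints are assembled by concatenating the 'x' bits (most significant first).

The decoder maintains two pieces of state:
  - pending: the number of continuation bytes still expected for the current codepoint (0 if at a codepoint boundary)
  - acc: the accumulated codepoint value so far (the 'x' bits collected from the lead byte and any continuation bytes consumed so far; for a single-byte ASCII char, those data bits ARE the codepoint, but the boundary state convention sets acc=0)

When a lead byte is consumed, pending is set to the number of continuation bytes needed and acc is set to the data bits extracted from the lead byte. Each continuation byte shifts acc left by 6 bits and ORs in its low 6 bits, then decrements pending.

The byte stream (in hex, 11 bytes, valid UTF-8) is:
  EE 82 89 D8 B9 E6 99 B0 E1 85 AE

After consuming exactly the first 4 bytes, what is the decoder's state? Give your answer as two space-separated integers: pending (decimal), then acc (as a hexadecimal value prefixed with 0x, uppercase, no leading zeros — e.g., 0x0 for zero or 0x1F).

Byte[0]=EE: 3-byte lead. pending=2, acc=0xE
Byte[1]=82: continuation. acc=(acc<<6)|0x02=0x382, pending=1
Byte[2]=89: continuation. acc=(acc<<6)|0x09=0xE089, pending=0
Byte[3]=D8: 2-byte lead. pending=1, acc=0x18

Answer: 1 0x18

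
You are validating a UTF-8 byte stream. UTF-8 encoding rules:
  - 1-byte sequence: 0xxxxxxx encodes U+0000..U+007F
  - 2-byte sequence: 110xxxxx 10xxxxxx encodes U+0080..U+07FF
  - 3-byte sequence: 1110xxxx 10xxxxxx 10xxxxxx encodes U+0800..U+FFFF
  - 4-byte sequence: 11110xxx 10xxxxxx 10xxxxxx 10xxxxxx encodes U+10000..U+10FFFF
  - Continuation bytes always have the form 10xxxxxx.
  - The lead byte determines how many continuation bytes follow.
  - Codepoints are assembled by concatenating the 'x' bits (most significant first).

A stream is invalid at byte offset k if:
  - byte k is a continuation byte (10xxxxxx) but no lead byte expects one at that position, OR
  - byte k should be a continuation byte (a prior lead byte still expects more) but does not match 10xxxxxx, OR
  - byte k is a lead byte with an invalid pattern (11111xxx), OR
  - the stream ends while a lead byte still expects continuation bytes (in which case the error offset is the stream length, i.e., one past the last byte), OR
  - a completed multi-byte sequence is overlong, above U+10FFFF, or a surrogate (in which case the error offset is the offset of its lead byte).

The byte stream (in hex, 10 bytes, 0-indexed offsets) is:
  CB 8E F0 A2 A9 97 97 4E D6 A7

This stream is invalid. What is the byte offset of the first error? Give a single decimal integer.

Byte[0]=CB: 2-byte lead, need 1 cont bytes. acc=0xB
Byte[1]=8E: continuation. acc=(acc<<6)|0x0E=0x2CE
Completed: cp=U+02CE (starts at byte 0)
Byte[2]=F0: 4-byte lead, need 3 cont bytes. acc=0x0
Byte[3]=A2: continuation. acc=(acc<<6)|0x22=0x22
Byte[4]=A9: continuation. acc=(acc<<6)|0x29=0x8A9
Byte[5]=97: continuation. acc=(acc<<6)|0x17=0x22A57
Completed: cp=U+22A57 (starts at byte 2)
Byte[6]=97: INVALID lead byte (not 0xxx/110x/1110/11110)

Answer: 6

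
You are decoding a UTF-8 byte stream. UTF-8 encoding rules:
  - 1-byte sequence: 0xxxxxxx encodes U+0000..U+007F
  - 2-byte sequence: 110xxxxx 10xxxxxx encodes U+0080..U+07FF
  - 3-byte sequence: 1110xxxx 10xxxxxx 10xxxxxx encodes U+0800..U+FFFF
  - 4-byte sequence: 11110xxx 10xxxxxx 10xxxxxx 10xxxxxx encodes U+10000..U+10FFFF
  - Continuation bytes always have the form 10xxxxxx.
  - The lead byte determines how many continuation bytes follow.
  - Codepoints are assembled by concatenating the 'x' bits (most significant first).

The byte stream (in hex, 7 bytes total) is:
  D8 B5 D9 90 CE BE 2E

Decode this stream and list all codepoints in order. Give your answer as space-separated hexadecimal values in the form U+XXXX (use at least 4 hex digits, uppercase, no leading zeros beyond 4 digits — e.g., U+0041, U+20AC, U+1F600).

Answer: U+0635 U+0650 U+03BE U+002E

Derivation:
Byte[0]=D8: 2-byte lead, need 1 cont bytes. acc=0x18
Byte[1]=B5: continuation. acc=(acc<<6)|0x35=0x635
Completed: cp=U+0635 (starts at byte 0)
Byte[2]=D9: 2-byte lead, need 1 cont bytes. acc=0x19
Byte[3]=90: continuation. acc=(acc<<6)|0x10=0x650
Completed: cp=U+0650 (starts at byte 2)
Byte[4]=CE: 2-byte lead, need 1 cont bytes. acc=0xE
Byte[5]=BE: continuation. acc=(acc<<6)|0x3E=0x3BE
Completed: cp=U+03BE (starts at byte 4)
Byte[6]=2E: 1-byte ASCII. cp=U+002E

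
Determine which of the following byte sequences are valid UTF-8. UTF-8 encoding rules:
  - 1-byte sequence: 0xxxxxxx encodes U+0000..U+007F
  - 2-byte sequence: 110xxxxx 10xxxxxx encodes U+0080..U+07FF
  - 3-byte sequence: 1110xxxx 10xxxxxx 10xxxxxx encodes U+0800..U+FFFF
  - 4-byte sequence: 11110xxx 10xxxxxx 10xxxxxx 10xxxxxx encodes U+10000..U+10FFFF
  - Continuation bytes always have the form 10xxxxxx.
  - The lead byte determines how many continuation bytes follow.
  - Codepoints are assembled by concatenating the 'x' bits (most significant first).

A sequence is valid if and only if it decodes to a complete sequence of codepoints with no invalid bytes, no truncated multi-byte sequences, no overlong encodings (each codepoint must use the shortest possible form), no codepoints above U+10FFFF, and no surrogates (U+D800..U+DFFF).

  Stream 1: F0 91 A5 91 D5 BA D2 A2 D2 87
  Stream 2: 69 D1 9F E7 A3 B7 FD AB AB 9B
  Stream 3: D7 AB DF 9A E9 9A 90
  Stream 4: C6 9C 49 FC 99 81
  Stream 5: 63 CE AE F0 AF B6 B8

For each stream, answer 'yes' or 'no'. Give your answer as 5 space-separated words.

Stream 1: decodes cleanly. VALID
Stream 2: error at byte offset 6. INVALID
Stream 3: decodes cleanly. VALID
Stream 4: error at byte offset 3. INVALID
Stream 5: decodes cleanly. VALID

Answer: yes no yes no yes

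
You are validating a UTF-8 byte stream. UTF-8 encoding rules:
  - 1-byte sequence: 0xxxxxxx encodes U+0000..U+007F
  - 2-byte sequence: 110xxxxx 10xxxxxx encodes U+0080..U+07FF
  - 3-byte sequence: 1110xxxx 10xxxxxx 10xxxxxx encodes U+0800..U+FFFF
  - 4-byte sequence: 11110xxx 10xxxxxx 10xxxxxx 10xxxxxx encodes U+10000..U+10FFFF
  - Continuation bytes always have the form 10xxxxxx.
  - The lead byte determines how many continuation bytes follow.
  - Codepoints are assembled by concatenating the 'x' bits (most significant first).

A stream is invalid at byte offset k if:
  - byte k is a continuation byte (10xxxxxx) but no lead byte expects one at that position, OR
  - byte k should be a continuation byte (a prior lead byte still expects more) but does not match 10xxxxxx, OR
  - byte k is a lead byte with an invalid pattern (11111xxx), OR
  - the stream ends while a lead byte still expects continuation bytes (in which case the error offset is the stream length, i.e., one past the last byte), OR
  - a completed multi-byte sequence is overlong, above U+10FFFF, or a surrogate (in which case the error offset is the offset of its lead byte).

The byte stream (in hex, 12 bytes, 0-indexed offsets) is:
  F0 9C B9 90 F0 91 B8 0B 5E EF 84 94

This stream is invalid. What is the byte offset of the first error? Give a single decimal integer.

Answer: 7

Derivation:
Byte[0]=F0: 4-byte lead, need 3 cont bytes. acc=0x0
Byte[1]=9C: continuation. acc=(acc<<6)|0x1C=0x1C
Byte[2]=B9: continuation. acc=(acc<<6)|0x39=0x739
Byte[3]=90: continuation. acc=(acc<<6)|0x10=0x1CE50
Completed: cp=U+1CE50 (starts at byte 0)
Byte[4]=F0: 4-byte lead, need 3 cont bytes. acc=0x0
Byte[5]=91: continuation. acc=(acc<<6)|0x11=0x11
Byte[6]=B8: continuation. acc=(acc<<6)|0x38=0x478
Byte[7]=0B: expected 10xxxxxx continuation. INVALID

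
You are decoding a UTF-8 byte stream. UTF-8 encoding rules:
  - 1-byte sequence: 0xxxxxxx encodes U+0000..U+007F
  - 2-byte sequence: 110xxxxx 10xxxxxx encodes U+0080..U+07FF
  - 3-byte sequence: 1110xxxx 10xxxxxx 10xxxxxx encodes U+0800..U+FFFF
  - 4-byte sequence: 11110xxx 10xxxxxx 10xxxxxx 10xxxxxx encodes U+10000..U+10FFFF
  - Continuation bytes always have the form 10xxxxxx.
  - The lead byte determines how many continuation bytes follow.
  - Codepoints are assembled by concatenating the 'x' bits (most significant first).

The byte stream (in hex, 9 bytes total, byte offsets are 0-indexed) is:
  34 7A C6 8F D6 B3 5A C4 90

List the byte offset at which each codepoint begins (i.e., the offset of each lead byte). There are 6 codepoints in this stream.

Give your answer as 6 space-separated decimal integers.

Byte[0]=34: 1-byte ASCII. cp=U+0034
Byte[1]=7A: 1-byte ASCII. cp=U+007A
Byte[2]=C6: 2-byte lead, need 1 cont bytes. acc=0x6
Byte[3]=8F: continuation. acc=(acc<<6)|0x0F=0x18F
Completed: cp=U+018F (starts at byte 2)
Byte[4]=D6: 2-byte lead, need 1 cont bytes. acc=0x16
Byte[5]=B3: continuation. acc=(acc<<6)|0x33=0x5B3
Completed: cp=U+05B3 (starts at byte 4)
Byte[6]=5A: 1-byte ASCII. cp=U+005A
Byte[7]=C4: 2-byte lead, need 1 cont bytes. acc=0x4
Byte[8]=90: continuation. acc=(acc<<6)|0x10=0x110
Completed: cp=U+0110 (starts at byte 7)

Answer: 0 1 2 4 6 7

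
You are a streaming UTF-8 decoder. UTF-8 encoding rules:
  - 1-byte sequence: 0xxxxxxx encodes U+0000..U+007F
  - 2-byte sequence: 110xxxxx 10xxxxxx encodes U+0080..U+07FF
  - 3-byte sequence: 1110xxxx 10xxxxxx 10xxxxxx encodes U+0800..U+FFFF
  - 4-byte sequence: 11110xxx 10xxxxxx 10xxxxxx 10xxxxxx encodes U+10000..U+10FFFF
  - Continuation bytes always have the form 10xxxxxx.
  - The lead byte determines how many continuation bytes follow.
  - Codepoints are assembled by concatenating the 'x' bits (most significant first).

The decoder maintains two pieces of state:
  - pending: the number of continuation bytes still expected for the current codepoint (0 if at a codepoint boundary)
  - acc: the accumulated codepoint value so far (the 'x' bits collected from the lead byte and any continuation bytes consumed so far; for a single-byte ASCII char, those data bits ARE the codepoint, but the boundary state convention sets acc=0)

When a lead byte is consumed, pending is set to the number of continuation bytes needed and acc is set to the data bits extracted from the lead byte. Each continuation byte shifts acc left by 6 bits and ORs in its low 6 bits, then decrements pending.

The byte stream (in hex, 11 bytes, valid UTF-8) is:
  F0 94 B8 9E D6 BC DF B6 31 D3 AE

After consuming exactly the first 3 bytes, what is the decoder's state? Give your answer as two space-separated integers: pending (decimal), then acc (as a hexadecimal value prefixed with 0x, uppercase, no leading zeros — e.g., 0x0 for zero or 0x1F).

Byte[0]=F0: 4-byte lead. pending=3, acc=0x0
Byte[1]=94: continuation. acc=(acc<<6)|0x14=0x14, pending=2
Byte[2]=B8: continuation. acc=(acc<<6)|0x38=0x538, pending=1

Answer: 1 0x538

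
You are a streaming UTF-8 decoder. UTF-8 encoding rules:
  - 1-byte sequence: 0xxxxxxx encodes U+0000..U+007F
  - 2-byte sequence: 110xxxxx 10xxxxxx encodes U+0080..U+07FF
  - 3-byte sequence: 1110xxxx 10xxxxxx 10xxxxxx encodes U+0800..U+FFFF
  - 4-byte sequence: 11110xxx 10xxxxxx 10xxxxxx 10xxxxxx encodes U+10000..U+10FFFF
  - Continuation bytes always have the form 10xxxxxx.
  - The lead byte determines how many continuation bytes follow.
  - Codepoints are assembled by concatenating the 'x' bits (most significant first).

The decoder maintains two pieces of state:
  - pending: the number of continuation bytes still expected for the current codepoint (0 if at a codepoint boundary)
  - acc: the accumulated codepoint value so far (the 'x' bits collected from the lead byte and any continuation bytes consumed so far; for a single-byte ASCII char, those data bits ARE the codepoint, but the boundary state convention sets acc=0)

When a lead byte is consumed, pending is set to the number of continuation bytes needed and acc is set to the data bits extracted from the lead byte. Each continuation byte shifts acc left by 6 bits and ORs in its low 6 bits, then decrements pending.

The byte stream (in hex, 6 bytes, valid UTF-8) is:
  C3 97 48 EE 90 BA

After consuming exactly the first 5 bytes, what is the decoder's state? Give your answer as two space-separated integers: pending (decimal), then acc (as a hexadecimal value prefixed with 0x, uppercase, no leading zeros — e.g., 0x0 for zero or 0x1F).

Byte[0]=C3: 2-byte lead. pending=1, acc=0x3
Byte[1]=97: continuation. acc=(acc<<6)|0x17=0xD7, pending=0
Byte[2]=48: 1-byte. pending=0, acc=0x0
Byte[3]=EE: 3-byte lead. pending=2, acc=0xE
Byte[4]=90: continuation. acc=(acc<<6)|0x10=0x390, pending=1

Answer: 1 0x390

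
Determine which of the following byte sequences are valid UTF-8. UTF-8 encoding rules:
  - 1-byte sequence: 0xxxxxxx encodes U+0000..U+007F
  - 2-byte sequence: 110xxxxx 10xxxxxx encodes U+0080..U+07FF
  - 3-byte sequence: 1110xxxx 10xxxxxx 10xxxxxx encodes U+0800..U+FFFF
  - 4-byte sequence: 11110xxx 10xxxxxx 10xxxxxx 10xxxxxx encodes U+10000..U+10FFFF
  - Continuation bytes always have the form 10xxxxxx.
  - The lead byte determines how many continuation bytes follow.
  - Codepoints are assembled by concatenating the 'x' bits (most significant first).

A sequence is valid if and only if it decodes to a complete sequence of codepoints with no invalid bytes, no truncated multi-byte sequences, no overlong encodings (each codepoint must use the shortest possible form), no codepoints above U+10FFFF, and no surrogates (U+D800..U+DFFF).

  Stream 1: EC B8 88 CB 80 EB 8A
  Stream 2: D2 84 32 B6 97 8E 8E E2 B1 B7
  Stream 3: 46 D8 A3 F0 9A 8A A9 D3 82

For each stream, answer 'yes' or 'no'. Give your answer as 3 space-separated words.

Stream 1: error at byte offset 7. INVALID
Stream 2: error at byte offset 3. INVALID
Stream 3: decodes cleanly. VALID

Answer: no no yes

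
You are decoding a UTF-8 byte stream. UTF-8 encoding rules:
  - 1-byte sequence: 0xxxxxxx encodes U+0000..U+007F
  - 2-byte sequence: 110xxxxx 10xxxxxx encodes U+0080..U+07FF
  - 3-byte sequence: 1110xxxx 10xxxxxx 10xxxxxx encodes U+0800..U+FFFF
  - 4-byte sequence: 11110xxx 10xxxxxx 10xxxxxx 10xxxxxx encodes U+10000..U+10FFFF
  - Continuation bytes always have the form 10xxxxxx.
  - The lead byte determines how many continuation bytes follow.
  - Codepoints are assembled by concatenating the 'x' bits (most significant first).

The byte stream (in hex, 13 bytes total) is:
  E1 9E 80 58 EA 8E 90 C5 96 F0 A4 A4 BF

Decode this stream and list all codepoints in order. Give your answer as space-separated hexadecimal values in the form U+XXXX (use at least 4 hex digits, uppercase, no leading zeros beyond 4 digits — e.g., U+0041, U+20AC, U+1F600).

Answer: U+1780 U+0058 U+A390 U+0156 U+2493F

Derivation:
Byte[0]=E1: 3-byte lead, need 2 cont bytes. acc=0x1
Byte[1]=9E: continuation. acc=(acc<<6)|0x1E=0x5E
Byte[2]=80: continuation. acc=(acc<<6)|0x00=0x1780
Completed: cp=U+1780 (starts at byte 0)
Byte[3]=58: 1-byte ASCII. cp=U+0058
Byte[4]=EA: 3-byte lead, need 2 cont bytes. acc=0xA
Byte[5]=8E: continuation. acc=(acc<<6)|0x0E=0x28E
Byte[6]=90: continuation. acc=(acc<<6)|0x10=0xA390
Completed: cp=U+A390 (starts at byte 4)
Byte[7]=C5: 2-byte lead, need 1 cont bytes. acc=0x5
Byte[8]=96: continuation. acc=(acc<<6)|0x16=0x156
Completed: cp=U+0156 (starts at byte 7)
Byte[9]=F0: 4-byte lead, need 3 cont bytes. acc=0x0
Byte[10]=A4: continuation. acc=(acc<<6)|0x24=0x24
Byte[11]=A4: continuation. acc=(acc<<6)|0x24=0x924
Byte[12]=BF: continuation. acc=(acc<<6)|0x3F=0x2493F
Completed: cp=U+2493F (starts at byte 9)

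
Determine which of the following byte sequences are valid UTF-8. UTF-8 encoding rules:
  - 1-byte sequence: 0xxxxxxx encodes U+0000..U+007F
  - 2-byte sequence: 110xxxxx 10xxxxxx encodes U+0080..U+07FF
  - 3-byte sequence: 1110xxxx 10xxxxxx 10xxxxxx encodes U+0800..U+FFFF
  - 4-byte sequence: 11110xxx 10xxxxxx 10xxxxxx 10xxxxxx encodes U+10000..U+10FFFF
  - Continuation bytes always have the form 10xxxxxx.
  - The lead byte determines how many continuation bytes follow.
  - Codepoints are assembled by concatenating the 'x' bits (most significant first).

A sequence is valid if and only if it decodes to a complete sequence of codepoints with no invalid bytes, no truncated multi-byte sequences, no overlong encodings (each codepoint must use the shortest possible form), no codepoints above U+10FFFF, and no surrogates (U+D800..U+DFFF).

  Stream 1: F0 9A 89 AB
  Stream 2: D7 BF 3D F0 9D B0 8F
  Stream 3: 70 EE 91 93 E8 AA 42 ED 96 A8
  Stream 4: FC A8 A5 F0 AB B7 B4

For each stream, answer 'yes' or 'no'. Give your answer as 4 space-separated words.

Stream 1: decodes cleanly. VALID
Stream 2: decodes cleanly. VALID
Stream 3: error at byte offset 6. INVALID
Stream 4: error at byte offset 0. INVALID

Answer: yes yes no no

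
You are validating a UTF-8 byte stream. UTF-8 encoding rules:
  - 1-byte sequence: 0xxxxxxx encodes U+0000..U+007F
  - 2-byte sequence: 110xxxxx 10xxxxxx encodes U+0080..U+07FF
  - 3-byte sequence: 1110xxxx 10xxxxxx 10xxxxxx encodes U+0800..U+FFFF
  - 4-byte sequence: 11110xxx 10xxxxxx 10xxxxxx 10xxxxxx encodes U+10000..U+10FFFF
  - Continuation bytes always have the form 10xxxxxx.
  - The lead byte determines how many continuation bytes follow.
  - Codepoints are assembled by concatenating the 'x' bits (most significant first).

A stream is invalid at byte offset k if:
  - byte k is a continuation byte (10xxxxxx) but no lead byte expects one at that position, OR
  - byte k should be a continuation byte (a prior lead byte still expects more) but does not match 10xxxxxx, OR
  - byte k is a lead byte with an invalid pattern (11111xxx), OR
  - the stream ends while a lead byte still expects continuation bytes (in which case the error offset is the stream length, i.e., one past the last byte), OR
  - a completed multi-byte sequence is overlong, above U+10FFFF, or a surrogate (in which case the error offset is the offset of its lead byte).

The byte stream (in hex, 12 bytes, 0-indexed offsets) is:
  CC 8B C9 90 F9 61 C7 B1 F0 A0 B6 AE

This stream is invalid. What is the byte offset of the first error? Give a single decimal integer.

Answer: 4

Derivation:
Byte[0]=CC: 2-byte lead, need 1 cont bytes. acc=0xC
Byte[1]=8B: continuation. acc=(acc<<6)|0x0B=0x30B
Completed: cp=U+030B (starts at byte 0)
Byte[2]=C9: 2-byte lead, need 1 cont bytes. acc=0x9
Byte[3]=90: continuation. acc=(acc<<6)|0x10=0x250
Completed: cp=U+0250 (starts at byte 2)
Byte[4]=F9: INVALID lead byte (not 0xxx/110x/1110/11110)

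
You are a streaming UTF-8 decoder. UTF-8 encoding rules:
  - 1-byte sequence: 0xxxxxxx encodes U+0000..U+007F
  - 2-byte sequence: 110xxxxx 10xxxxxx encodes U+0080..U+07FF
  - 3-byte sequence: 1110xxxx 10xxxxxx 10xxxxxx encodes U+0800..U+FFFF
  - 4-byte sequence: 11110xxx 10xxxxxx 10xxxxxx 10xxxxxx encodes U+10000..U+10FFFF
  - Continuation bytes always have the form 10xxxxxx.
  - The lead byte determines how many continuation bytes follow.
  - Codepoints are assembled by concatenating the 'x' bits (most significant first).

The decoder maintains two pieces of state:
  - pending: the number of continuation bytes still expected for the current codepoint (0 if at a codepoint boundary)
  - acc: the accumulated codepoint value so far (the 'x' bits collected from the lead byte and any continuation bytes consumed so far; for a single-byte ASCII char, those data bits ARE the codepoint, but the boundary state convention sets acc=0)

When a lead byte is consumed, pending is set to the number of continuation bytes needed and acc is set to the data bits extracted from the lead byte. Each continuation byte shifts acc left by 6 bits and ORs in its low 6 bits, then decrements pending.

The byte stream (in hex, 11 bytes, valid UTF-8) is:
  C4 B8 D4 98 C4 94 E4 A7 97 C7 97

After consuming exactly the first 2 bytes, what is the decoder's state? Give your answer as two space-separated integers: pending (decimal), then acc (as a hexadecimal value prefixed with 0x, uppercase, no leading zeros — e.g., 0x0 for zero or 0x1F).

Byte[0]=C4: 2-byte lead. pending=1, acc=0x4
Byte[1]=B8: continuation. acc=(acc<<6)|0x38=0x138, pending=0

Answer: 0 0x138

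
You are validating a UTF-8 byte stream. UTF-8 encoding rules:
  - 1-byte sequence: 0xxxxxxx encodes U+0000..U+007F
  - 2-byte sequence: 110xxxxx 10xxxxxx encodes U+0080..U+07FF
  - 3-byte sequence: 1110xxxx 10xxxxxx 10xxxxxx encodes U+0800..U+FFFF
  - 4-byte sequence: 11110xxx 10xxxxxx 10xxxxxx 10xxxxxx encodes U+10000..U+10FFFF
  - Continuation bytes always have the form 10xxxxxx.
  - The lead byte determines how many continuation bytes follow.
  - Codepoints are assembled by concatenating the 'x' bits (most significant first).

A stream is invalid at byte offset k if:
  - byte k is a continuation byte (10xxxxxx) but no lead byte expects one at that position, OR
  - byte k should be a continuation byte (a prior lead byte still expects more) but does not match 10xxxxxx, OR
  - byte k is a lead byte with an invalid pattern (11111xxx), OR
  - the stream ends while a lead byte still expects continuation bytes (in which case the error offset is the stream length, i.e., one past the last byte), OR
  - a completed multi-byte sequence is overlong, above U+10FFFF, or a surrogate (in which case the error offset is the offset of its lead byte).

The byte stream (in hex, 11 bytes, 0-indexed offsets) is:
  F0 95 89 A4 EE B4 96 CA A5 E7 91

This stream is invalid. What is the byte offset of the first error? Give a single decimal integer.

Byte[0]=F0: 4-byte lead, need 3 cont bytes. acc=0x0
Byte[1]=95: continuation. acc=(acc<<6)|0x15=0x15
Byte[2]=89: continuation. acc=(acc<<6)|0x09=0x549
Byte[3]=A4: continuation. acc=(acc<<6)|0x24=0x15264
Completed: cp=U+15264 (starts at byte 0)
Byte[4]=EE: 3-byte lead, need 2 cont bytes. acc=0xE
Byte[5]=B4: continuation. acc=(acc<<6)|0x34=0x3B4
Byte[6]=96: continuation. acc=(acc<<6)|0x16=0xED16
Completed: cp=U+ED16 (starts at byte 4)
Byte[7]=CA: 2-byte lead, need 1 cont bytes. acc=0xA
Byte[8]=A5: continuation. acc=(acc<<6)|0x25=0x2A5
Completed: cp=U+02A5 (starts at byte 7)
Byte[9]=E7: 3-byte lead, need 2 cont bytes. acc=0x7
Byte[10]=91: continuation. acc=(acc<<6)|0x11=0x1D1
Byte[11]: stream ended, expected continuation. INVALID

Answer: 11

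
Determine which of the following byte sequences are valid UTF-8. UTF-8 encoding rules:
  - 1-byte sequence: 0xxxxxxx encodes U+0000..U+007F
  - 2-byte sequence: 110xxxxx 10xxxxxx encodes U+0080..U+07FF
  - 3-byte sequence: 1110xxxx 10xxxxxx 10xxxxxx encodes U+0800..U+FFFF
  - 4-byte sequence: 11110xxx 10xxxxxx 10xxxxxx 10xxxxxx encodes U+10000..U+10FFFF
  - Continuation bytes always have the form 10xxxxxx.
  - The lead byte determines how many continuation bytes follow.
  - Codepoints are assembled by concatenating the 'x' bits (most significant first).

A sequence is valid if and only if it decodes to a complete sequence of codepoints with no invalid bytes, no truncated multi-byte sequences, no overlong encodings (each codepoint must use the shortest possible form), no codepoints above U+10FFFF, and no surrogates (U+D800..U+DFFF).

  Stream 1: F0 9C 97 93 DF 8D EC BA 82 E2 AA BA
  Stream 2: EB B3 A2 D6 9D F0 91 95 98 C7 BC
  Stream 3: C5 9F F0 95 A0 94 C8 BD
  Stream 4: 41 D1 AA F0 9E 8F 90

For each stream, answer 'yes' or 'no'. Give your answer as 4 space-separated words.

Stream 1: decodes cleanly. VALID
Stream 2: decodes cleanly. VALID
Stream 3: decodes cleanly. VALID
Stream 4: decodes cleanly. VALID

Answer: yes yes yes yes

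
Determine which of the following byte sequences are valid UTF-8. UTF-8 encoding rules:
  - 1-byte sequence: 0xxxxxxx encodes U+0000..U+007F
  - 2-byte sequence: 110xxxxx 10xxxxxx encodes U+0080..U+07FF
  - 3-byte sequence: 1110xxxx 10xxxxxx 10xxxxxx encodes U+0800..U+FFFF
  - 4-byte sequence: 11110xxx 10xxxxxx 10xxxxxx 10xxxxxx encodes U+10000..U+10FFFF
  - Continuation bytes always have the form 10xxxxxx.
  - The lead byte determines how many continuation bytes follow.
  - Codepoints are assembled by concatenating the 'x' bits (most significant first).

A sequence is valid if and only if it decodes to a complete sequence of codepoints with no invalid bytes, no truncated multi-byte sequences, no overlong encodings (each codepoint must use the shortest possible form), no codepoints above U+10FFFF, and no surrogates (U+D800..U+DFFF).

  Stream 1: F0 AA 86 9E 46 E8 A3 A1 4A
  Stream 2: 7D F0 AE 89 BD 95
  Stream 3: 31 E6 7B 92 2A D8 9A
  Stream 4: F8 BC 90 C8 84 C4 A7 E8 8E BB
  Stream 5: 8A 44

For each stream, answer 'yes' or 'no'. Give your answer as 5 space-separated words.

Answer: yes no no no no

Derivation:
Stream 1: decodes cleanly. VALID
Stream 2: error at byte offset 5. INVALID
Stream 3: error at byte offset 2. INVALID
Stream 4: error at byte offset 0. INVALID
Stream 5: error at byte offset 0. INVALID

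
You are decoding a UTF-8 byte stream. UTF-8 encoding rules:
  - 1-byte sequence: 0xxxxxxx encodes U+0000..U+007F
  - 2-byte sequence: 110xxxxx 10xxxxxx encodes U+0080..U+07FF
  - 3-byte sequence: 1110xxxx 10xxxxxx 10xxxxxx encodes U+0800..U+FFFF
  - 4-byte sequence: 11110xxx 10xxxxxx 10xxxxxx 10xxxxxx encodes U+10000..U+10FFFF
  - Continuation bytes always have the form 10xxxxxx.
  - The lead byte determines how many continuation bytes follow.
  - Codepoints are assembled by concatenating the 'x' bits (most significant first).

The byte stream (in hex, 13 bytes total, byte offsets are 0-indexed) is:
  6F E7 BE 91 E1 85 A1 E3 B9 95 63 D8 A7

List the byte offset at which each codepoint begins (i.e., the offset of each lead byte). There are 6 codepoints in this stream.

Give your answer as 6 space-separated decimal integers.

Answer: 0 1 4 7 10 11

Derivation:
Byte[0]=6F: 1-byte ASCII. cp=U+006F
Byte[1]=E7: 3-byte lead, need 2 cont bytes. acc=0x7
Byte[2]=BE: continuation. acc=(acc<<6)|0x3E=0x1FE
Byte[3]=91: continuation. acc=(acc<<6)|0x11=0x7F91
Completed: cp=U+7F91 (starts at byte 1)
Byte[4]=E1: 3-byte lead, need 2 cont bytes. acc=0x1
Byte[5]=85: continuation. acc=(acc<<6)|0x05=0x45
Byte[6]=A1: continuation. acc=(acc<<6)|0x21=0x1161
Completed: cp=U+1161 (starts at byte 4)
Byte[7]=E3: 3-byte lead, need 2 cont bytes. acc=0x3
Byte[8]=B9: continuation. acc=(acc<<6)|0x39=0xF9
Byte[9]=95: continuation. acc=(acc<<6)|0x15=0x3E55
Completed: cp=U+3E55 (starts at byte 7)
Byte[10]=63: 1-byte ASCII. cp=U+0063
Byte[11]=D8: 2-byte lead, need 1 cont bytes. acc=0x18
Byte[12]=A7: continuation. acc=(acc<<6)|0x27=0x627
Completed: cp=U+0627 (starts at byte 11)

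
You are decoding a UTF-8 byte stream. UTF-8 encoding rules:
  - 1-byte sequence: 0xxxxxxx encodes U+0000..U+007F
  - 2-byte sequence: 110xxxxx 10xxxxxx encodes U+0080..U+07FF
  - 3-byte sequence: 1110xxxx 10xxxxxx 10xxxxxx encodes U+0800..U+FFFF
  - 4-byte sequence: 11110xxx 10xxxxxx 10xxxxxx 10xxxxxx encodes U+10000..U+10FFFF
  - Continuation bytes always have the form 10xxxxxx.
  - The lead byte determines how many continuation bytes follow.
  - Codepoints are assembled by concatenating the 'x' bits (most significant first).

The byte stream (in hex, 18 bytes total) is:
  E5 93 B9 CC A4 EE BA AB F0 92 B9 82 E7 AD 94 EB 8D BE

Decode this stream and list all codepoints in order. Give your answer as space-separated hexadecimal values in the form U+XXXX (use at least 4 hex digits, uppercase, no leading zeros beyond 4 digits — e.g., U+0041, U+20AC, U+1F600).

Answer: U+54F9 U+0324 U+EEAB U+12E42 U+7B54 U+B37E

Derivation:
Byte[0]=E5: 3-byte lead, need 2 cont bytes. acc=0x5
Byte[1]=93: continuation. acc=(acc<<6)|0x13=0x153
Byte[2]=B9: continuation. acc=(acc<<6)|0x39=0x54F9
Completed: cp=U+54F9 (starts at byte 0)
Byte[3]=CC: 2-byte lead, need 1 cont bytes. acc=0xC
Byte[4]=A4: continuation. acc=(acc<<6)|0x24=0x324
Completed: cp=U+0324 (starts at byte 3)
Byte[5]=EE: 3-byte lead, need 2 cont bytes. acc=0xE
Byte[6]=BA: continuation. acc=(acc<<6)|0x3A=0x3BA
Byte[7]=AB: continuation. acc=(acc<<6)|0x2B=0xEEAB
Completed: cp=U+EEAB (starts at byte 5)
Byte[8]=F0: 4-byte lead, need 3 cont bytes. acc=0x0
Byte[9]=92: continuation. acc=(acc<<6)|0x12=0x12
Byte[10]=B9: continuation. acc=(acc<<6)|0x39=0x4B9
Byte[11]=82: continuation. acc=(acc<<6)|0x02=0x12E42
Completed: cp=U+12E42 (starts at byte 8)
Byte[12]=E7: 3-byte lead, need 2 cont bytes. acc=0x7
Byte[13]=AD: continuation. acc=(acc<<6)|0x2D=0x1ED
Byte[14]=94: continuation. acc=(acc<<6)|0x14=0x7B54
Completed: cp=U+7B54 (starts at byte 12)
Byte[15]=EB: 3-byte lead, need 2 cont bytes. acc=0xB
Byte[16]=8D: continuation. acc=(acc<<6)|0x0D=0x2CD
Byte[17]=BE: continuation. acc=(acc<<6)|0x3E=0xB37E
Completed: cp=U+B37E (starts at byte 15)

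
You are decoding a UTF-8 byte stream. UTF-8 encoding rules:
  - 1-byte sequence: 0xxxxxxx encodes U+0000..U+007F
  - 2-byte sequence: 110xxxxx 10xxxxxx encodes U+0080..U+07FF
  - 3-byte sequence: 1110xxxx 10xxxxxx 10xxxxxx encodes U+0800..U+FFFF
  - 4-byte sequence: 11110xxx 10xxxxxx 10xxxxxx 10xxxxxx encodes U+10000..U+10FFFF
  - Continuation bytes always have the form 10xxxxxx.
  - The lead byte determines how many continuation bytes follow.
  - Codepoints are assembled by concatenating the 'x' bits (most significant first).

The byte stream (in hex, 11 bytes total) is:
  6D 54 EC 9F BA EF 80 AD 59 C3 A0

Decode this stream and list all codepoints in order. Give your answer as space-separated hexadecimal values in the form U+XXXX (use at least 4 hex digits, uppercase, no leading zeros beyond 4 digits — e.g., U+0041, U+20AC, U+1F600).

Answer: U+006D U+0054 U+C7FA U+F02D U+0059 U+00E0

Derivation:
Byte[0]=6D: 1-byte ASCII. cp=U+006D
Byte[1]=54: 1-byte ASCII. cp=U+0054
Byte[2]=EC: 3-byte lead, need 2 cont bytes. acc=0xC
Byte[3]=9F: continuation. acc=(acc<<6)|0x1F=0x31F
Byte[4]=BA: continuation. acc=(acc<<6)|0x3A=0xC7FA
Completed: cp=U+C7FA (starts at byte 2)
Byte[5]=EF: 3-byte lead, need 2 cont bytes. acc=0xF
Byte[6]=80: continuation. acc=(acc<<6)|0x00=0x3C0
Byte[7]=AD: continuation. acc=(acc<<6)|0x2D=0xF02D
Completed: cp=U+F02D (starts at byte 5)
Byte[8]=59: 1-byte ASCII. cp=U+0059
Byte[9]=C3: 2-byte lead, need 1 cont bytes. acc=0x3
Byte[10]=A0: continuation. acc=(acc<<6)|0x20=0xE0
Completed: cp=U+00E0 (starts at byte 9)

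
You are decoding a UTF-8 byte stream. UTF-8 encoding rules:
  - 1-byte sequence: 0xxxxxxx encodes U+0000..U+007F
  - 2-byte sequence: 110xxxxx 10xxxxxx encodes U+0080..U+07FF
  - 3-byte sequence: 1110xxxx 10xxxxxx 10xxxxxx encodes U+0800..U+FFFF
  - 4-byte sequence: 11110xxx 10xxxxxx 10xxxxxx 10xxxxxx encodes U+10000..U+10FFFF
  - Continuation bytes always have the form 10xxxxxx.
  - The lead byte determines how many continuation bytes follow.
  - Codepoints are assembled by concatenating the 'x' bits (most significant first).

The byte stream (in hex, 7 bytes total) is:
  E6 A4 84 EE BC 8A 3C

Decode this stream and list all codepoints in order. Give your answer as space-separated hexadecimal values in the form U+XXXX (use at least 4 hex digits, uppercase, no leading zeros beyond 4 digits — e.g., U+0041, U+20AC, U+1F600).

Answer: U+6904 U+EF0A U+003C

Derivation:
Byte[0]=E6: 3-byte lead, need 2 cont bytes. acc=0x6
Byte[1]=A4: continuation. acc=(acc<<6)|0x24=0x1A4
Byte[2]=84: continuation. acc=(acc<<6)|0x04=0x6904
Completed: cp=U+6904 (starts at byte 0)
Byte[3]=EE: 3-byte lead, need 2 cont bytes. acc=0xE
Byte[4]=BC: continuation. acc=(acc<<6)|0x3C=0x3BC
Byte[5]=8A: continuation. acc=(acc<<6)|0x0A=0xEF0A
Completed: cp=U+EF0A (starts at byte 3)
Byte[6]=3C: 1-byte ASCII. cp=U+003C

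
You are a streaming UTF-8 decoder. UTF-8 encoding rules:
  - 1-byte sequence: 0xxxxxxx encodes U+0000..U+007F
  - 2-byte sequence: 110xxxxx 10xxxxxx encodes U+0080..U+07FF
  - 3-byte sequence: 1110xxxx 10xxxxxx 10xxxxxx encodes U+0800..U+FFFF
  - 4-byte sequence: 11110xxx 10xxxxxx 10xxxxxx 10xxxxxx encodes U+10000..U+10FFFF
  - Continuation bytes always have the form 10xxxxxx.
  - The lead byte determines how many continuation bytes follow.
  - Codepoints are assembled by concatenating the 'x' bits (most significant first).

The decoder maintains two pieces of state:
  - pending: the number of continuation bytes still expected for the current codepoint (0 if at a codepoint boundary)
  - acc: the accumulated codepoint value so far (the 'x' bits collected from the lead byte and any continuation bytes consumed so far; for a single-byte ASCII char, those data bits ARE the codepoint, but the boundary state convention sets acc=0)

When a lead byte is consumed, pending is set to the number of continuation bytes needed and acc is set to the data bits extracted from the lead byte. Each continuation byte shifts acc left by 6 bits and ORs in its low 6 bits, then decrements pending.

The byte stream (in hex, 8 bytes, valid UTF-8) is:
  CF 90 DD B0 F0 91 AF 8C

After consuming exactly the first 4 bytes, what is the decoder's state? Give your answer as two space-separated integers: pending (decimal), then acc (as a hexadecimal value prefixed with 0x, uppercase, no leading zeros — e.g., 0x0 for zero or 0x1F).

Byte[0]=CF: 2-byte lead. pending=1, acc=0xF
Byte[1]=90: continuation. acc=(acc<<6)|0x10=0x3D0, pending=0
Byte[2]=DD: 2-byte lead. pending=1, acc=0x1D
Byte[3]=B0: continuation. acc=(acc<<6)|0x30=0x770, pending=0

Answer: 0 0x770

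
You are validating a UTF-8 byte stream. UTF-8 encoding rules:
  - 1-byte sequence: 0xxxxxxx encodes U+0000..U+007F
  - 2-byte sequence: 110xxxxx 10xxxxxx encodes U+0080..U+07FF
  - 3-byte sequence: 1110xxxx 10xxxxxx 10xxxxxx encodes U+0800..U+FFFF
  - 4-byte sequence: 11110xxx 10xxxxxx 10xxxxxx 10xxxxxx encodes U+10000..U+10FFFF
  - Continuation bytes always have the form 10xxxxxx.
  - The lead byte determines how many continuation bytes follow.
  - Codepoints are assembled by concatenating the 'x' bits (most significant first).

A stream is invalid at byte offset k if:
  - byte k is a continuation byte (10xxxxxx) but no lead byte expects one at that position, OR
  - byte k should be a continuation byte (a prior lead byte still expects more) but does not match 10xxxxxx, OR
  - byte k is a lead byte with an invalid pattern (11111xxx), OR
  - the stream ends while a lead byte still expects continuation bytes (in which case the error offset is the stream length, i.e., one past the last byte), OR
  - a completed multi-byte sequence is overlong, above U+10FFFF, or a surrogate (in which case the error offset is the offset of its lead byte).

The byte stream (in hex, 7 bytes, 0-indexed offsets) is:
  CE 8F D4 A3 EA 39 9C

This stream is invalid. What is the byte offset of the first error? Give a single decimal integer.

Answer: 5

Derivation:
Byte[0]=CE: 2-byte lead, need 1 cont bytes. acc=0xE
Byte[1]=8F: continuation. acc=(acc<<6)|0x0F=0x38F
Completed: cp=U+038F (starts at byte 0)
Byte[2]=D4: 2-byte lead, need 1 cont bytes. acc=0x14
Byte[3]=A3: continuation. acc=(acc<<6)|0x23=0x523
Completed: cp=U+0523 (starts at byte 2)
Byte[4]=EA: 3-byte lead, need 2 cont bytes. acc=0xA
Byte[5]=39: expected 10xxxxxx continuation. INVALID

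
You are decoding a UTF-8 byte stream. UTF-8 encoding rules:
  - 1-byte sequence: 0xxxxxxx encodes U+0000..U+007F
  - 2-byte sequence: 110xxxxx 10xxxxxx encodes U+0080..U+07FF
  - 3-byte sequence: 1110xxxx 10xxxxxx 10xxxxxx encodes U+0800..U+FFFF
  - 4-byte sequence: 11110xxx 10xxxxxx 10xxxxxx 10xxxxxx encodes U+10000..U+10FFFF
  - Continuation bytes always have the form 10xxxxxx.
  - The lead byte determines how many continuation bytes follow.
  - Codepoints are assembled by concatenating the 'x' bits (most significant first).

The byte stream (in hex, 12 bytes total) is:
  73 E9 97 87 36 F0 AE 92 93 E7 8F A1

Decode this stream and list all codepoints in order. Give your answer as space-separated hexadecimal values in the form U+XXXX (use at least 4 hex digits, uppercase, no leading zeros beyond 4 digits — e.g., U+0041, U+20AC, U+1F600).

Answer: U+0073 U+95C7 U+0036 U+2E493 U+73E1

Derivation:
Byte[0]=73: 1-byte ASCII. cp=U+0073
Byte[1]=E9: 3-byte lead, need 2 cont bytes. acc=0x9
Byte[2]=97: continuation. acc=(acc<<6)|0x17=0x257
Byte[3]=87: continuation. acc=(acc<<6)|0x07=0x95C7
Completed: cp=U+95C7 (starts at byte 1)
Byte[4]=36: 1-byte ASCII. cp=U+0036
Byte[5]=F0: 4-byte lead, need 3 cont bytes. acc=0x0
Byte[6]=AE: continuation. acc=(acc<<6)|0x2E=0x2E
Byte[7]=92: continuation. acc=(acc<<6)|0x12=0xB92
Byte[8]=93: continuation. acc=(acc<<6)|0x13=0x2E493
Completed: cp=U+2E493 (starts at byte 5)
Byte[9]=E7: 3-byte lead, need 2 cont bytes. acc=0x7
Byte[10]=8F: continuation. acc=(acc<<6)|0x0F=0x1CF
Byte[11]=A1: continuation. acc=(acc<<6)|0x21=0x73E1
Completed: cp=U+73E1 (starts at byte 9)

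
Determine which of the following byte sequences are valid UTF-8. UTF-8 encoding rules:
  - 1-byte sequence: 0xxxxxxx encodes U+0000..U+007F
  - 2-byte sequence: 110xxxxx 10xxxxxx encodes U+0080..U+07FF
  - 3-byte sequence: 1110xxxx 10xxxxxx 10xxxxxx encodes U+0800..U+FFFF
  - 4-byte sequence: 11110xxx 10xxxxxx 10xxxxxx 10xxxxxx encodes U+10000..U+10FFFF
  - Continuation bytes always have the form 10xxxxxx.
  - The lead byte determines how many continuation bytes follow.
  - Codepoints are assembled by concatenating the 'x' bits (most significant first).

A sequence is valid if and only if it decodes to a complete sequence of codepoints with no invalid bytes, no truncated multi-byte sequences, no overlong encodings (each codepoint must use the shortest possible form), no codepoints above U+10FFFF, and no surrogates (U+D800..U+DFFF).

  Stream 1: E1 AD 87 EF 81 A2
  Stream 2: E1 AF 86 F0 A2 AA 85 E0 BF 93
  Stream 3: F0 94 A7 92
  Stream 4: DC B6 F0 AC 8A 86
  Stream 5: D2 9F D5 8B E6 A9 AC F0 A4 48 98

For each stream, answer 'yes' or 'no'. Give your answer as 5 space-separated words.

Answer: yes yes yes yes no

Derivation:
Stream 1: decodes cleanly. VALID
Stream 2: decodes cleanly. VALID
Stream 3: decodes cleanly. VALID
Stream 4: decodes cleanly. VALID
Stream 5: error at byte offset 9. INVALID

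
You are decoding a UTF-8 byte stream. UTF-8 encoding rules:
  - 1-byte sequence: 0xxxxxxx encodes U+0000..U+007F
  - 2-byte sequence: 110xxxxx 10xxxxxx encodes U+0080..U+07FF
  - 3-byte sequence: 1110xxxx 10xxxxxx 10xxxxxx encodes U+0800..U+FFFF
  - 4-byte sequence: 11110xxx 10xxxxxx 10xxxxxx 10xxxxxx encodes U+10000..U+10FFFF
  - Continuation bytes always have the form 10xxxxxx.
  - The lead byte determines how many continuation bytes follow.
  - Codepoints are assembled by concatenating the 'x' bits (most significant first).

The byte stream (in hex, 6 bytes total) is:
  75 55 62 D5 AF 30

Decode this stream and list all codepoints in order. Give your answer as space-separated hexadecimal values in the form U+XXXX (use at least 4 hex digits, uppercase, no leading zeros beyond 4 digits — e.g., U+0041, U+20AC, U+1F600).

Byte[0]=75: 1-byte ASCII. cp=U+0075
Byte[1]=55: 1-byte ASCII. cp=U+0055
Byte[2]=62: 1-byte ASCII. cp=U+0062
Byte[3]=D5: 2-byte lead, need 1 cont bytes. acc=0x15
Byte[4]=AF: continuation. acc=(acc<<6)|0x2F=0x56F
Completed: cp=U+056F (starts at byte 3)
Byte[5]=30: 1-byte ASCII. cp=U+0030

Answer: U+0075 U+0055 U+0062 U+056F U+0030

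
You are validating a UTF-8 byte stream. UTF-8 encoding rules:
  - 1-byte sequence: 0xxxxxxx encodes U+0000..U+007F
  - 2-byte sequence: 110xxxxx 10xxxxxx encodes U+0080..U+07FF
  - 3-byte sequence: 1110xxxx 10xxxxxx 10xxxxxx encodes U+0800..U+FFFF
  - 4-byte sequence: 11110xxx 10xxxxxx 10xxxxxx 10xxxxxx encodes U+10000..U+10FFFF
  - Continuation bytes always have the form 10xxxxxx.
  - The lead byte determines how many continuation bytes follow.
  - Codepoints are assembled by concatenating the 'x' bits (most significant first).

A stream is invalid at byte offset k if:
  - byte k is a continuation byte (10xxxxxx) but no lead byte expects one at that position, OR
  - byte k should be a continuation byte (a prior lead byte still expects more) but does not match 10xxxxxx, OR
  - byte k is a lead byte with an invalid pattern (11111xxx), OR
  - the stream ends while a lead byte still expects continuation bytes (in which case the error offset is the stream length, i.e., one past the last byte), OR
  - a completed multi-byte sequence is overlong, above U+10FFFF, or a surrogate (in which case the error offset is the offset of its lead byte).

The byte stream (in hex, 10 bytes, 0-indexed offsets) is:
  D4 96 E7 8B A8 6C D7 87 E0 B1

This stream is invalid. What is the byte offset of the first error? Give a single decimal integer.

Byte[0]=D4: 2-byte lead, need 1 cont bytes. acc=0x14
Byte[1]=96: continuation. acc=(acc<<6)|0x16=0x516
Completed: cp=U+0516 (starts at byte 0)
Byte[2]=E7: 3-byte lead, need 2 cont bytes. acc=0x7
Byte[3]=8B: continuation. acc=(acc<<6)|0x0B=0x1CB
Byte[4]=A8: continuation. acc=(acc<<6)|0x28=0x72E8
Completed: cp=U+72E8 (starts at byte 2)
Byte[5]=6C: 1-byte ASCII. cp=U+006C
Byte[6]=D7: 2-byte lead, need 1 cont bytes. acc=0x17
Byte[7]=87: continuation. acc=(acc<<6)|0x07=0x5C7
Completed: cp=U+05C7 (starts at byte 6)
Byte[8]=E0: 3-byte lead, need 2 cont bytes. acc=0x0
Byte[9]=B1: continuation. acc=(acc<<6)|0x31=0x31
Byte[10]: stream ended, expected continuation. INVALID

Answer: 10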